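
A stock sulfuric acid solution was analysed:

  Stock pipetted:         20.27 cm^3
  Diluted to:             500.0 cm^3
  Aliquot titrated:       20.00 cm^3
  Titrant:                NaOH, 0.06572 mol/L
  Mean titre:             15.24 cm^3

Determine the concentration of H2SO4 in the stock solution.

0.6176 mol/L

H2SO4 + 2 NaOH → Na2SO4 + 2 H2O
n(NaOH) = 0.01524 × 0.06572 = 1.002 × 10^-3 mol
From the 1:2 ratio, n(H2SO4) in the aliquot = 1/2 × 1.002 × 10^-3 = 5.008 × 10^-4 mol
[H2SO4]_dilute = 5.008 × 10^-4 / 0.02000 = 0.02504 mol/L
Dilution factor = 500.0 / 20.27 = 24.67
[H2SO4]_stock = 0.02504 × 24.67 = 0.6176 mol/L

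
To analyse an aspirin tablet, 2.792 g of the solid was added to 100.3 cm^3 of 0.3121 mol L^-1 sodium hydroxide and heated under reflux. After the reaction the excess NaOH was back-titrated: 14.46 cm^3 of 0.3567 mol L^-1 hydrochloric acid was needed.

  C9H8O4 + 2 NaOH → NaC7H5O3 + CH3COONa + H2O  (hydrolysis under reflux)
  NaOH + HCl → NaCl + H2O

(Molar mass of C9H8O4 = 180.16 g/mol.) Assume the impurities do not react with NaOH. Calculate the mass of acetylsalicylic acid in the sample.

2.355 g

n(NaOH) added = 0.1003 × 0.3121 = 0.03130 mol
n(HCl) used in back-titration = 0.01446 × 0.3567 = 5.158 × 10^-3 mol
n(NaOH) left over = 5.158 × 10^-3 mol (1:1 ratio)
n(NaOH) consumed by analyte = 0.03130 − 5.158 × 10^-3 = 0.02615 mol
From the 1:2 ratio, n(C9H8O4) = 1/2 × 0.02615 = 0.01307 mol
mass of C9H8O4 = 0.01307 × 180.16 = 2.355 g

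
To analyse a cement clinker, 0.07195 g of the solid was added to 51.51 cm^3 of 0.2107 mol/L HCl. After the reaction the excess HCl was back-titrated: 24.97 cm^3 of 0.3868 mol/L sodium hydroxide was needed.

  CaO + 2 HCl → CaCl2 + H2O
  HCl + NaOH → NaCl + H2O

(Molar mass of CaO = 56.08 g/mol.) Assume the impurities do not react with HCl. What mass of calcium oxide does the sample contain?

0.03350 g

n(HCl) added = 0.05151 × 0.2107 = 0.01085 mol
n(NaOH) used in back-titration = 0.02497 × 0.3868 = 9.658 × 10^-3 mol
n(HCl) left over = 9.658 × 10^-3 mol (1:1 ratio)
n(HCl) consumed by analyte = 0.01085 − 9.658 × 10^-3 = 1.195 × 10^-3 mol
From the 1:2 ratio, n(CaO) = 1/2 × 1.195 × 10^-3 = 5.974 × 10^-4 mol
mass of CaO = 5.974 × 10^-4 × 56.08 = 0.03350 g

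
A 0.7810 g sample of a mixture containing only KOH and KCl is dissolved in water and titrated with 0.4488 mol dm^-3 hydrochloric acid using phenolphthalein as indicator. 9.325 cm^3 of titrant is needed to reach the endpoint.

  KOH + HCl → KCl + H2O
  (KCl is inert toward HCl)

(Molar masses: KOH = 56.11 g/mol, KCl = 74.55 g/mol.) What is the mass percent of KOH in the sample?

30.07 %

n(HCl) = 0.009325 × 0.4488 = 4.185 × 10^-3 mol
Let x = n(KOH), y = n(KCl).
Titrant: 1x = 4.185 × 10^-3;  mass: 56.11x + 74.55y = 0.7810
Solving, x = 4.185 × 10^-3 mol, y = 7.326 × 10^-3 mol
mass of KOH = 4.185 × 10^-3 × 56.11 = 0.2348 g
% KOH = 0.2348 / 0.7810 × 100 = 30.07 %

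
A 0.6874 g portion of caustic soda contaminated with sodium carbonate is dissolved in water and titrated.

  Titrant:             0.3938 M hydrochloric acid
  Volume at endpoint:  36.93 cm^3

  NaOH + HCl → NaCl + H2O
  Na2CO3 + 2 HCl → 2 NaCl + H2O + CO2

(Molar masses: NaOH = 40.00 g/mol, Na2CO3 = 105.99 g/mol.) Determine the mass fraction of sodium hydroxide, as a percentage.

n(HCl) = 0.03693 × 0.3938 = 0.01454 mol
Let x = n(NaOH), y = n(Na2CO3).
Titrant: 1x + 2y = 0.01454;  mass: 40.00x + 105.99y = 0.6874
Solving, x = 6.411 × 10^-3 mol, y = 4.066 × 10^-3 mol
mass of NaOH = 6.411 × 10^-3 × 40.00 = 0.2564 g
% NaOH = 0.2564 / 0.6874 × 100 = 37.30 %

37.30 %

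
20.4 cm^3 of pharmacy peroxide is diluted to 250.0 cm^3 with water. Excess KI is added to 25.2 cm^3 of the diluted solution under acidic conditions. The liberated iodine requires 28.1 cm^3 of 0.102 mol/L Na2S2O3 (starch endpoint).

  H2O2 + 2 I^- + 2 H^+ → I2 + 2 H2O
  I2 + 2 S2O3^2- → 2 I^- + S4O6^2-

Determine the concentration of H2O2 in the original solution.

0.697 mol/L

n(S2O3^2-) = 0.0281 × 0.102 = 2.87 × 10^-3 mol
n(I2) = n(S2O3^2-)/2 = 1.43 × 10^-3 mol
n(H2O2) in the aliquot = 1.43 × 10^-3 mol (1:1 ratio)
[H2O2]_dilute = 1.43 × 10^-3 / 0.0252 = 0.0569 mol/L
[H2O2]_original = 0.0569 × 250.0/20.4 = 0.697 mol/L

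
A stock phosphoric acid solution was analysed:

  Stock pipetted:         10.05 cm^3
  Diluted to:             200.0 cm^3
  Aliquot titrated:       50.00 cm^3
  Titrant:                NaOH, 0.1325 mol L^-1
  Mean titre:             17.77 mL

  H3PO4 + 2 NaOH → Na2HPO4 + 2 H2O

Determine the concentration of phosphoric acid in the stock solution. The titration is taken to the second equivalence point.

0.4686 mol/L

n(NaOH) = 0.01777 × 0.1325 = 2.355 × 10^-3 mol
From the 1:2 ratio, n(H3PO4) in the aliquot = 1/2 × 2.355 × 10^-3 = 1.177 × 10^-3 mol
[H3PO4]_dilute = 1.177 × 10^-3 / 0.05000 = 0.02355 mol/L
Dilution factor = 200.0 / 10.05 = 19.90
[H3PO4]_stock = 0.02355 × 19.90 = 0.4686 mol/L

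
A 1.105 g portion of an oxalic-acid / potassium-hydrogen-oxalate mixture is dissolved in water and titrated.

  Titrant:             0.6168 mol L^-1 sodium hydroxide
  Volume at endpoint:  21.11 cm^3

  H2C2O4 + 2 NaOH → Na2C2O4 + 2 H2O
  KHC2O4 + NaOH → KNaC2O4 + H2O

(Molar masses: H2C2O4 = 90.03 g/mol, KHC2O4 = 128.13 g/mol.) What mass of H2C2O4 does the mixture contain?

0.3051 g

n(NaOH) = 0.02111 × 0.6168 = 0.01302 mol
Let x = n(H2C2O4), y = n(KHC2O4).
Titrant: 2x + 1y = 0.01302;  mass: 90.03x + 128.13y = 1.105
Solving, x = 3.389 × 10^-3 mol, y = 6.243 × 10^-3 mol
mass of H2C2O4 = 3.389 × 10^-3 × 90.03 = 0.3051 g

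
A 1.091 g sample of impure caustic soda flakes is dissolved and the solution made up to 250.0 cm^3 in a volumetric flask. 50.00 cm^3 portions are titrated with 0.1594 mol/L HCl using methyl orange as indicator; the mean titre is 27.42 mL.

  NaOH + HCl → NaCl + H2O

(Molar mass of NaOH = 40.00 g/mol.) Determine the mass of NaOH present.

0.8741 g

n(HCl) per titration = 0.02742 × 0.1594 = 4.371 × 10^-3 mol
n(NaOH) in each aliquot = 4.371 × 10^-3 mol (1:1 ratio)
n(NaOH) in the whole flask = 4.371 × 10^-3 × 250.0/50.00 = 0.02185 mol
mass of NaOH = 0.02185 × 40.00 = 0.8741 g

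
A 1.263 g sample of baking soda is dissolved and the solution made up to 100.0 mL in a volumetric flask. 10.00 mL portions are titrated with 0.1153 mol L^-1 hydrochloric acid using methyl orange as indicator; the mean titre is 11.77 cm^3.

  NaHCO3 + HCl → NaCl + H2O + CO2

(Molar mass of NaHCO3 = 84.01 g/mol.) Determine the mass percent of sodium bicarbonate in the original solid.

n(HCl) per titration = 0.01177 × 0.1153 = 1.357 × 10^-3 mol
n(NaHCO3) in each aliquot = 1.357 × 10^-3 mol (1:1 ratio)
n(NaHCO3) in the whole flask = 1.357 × 10^-3 × 100.0/10.00 = 0.01357 mol
mass of NaHCO3 = 0.01357 × 84.01 = 1.140 g
% NaHCO3 = 1.140 / 1.263 × 100 = 90.27 %

90.27 %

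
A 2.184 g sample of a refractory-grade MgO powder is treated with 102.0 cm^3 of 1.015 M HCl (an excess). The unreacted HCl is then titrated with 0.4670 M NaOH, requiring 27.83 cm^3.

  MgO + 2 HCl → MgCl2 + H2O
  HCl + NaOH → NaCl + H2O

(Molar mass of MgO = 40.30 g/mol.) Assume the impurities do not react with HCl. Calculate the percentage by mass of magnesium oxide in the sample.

n(HCl) added = 0.1020 × 1.015 = 0.1035 mol
n(NaOH) used in back-titration = 0.02783 × 0.4670 = 0.01300 mol
n(HCl) left over = 0.01300 mol (1:1 ratio)
n(HCl) consumed by analyte = 0.1035 − 0.01300 = 0.09053 mol
From the 1:2 ratio, n(MgO) = 1/2 × 0.09053 = 0.04527 mol
mass of MgO = 0.04527 × 40.30 = 1.824 g
% MgO = 1.824 / 2.184 × 100 = 83.53 %

83.53 %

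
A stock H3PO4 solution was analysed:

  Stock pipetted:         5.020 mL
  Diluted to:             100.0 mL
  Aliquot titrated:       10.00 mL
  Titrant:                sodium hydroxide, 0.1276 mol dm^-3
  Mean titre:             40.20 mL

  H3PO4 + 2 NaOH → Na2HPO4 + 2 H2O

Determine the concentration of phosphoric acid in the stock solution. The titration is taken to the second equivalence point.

5.109 mol/L

n(NaOH) = 0.04020 × 0.1276 = 5.130 × 10^-3 mol
From the 1:2 ratio, n(H3PO4) in the aliquot = 1/2 × 5.130 × 10^-3 = 2.565 × 10^-3 mol
[H3PO4]_dilute = 2.565 × 10^-3 / 0.01000 = 0.2565 mol/L
Dilution factor = 100.0 / 5.020 = 19.92
[H3PO4]_stock = 0.2565 × 19.92 = 5.109 mol/L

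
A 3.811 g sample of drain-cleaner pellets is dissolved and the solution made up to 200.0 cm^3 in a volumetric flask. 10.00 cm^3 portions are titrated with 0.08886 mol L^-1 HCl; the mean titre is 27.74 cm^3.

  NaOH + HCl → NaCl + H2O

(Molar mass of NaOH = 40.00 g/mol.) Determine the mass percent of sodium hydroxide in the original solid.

n(HCl) per titration = 0.02774 × 0.08886 = 2.465 × 10^-3 mol
n(NaOH) in each aliquot = 2.465 × 10^-3 mol (1:1 ratio)
n(NaOH) in the whole flask = 2.465 × 10^-3 × 200.0/10.00 = 0.04930 mol
mass of NaOH = 0.04930 × 40.00 = 1.972 g
% NaOH = 1.972 / 3.811 × 100 = 51.74 %

51.74 %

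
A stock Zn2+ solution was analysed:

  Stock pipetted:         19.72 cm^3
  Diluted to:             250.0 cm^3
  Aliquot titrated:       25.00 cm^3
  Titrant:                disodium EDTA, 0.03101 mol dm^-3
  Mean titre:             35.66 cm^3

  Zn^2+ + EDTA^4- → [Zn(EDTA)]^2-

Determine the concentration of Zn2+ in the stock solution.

n(EDTA) = 0.03566 × 0.03101 = 1.106 × 10^-3 mol
n(Zn2+) in the aliquot = 1.106 × 10^-3 mol (1:1 ratio)
[Zn2+]_dilute = 1.106 × 10^-3 / 0.02500 = 0.04423 mol/L
Dilution factor = 250.0 / 19.72 = 12.68
[Zn2+]_stock = 0.04423 × 12.68 = 0.5608 mol/L

0.5608 mol/L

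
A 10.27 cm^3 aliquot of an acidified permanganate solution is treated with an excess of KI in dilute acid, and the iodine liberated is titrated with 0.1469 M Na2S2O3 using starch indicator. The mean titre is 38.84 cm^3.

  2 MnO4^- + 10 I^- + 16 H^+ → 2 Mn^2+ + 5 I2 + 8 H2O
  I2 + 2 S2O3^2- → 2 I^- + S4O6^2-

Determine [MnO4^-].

0.1111 M

n(S2O3^2-) = 0.03884 × 0.1469 = 5.706 × 10^-3 mol
n(I2) = n(S2O3^2-)/2 = 2.853 × 10^-3 mol
From the 2:5 ratio, n(MnO4^-) in the aliquot = 2/5 × 2.853 × 10^-3 = 1.141 × 10^-3 mol
[MnO4^-] = 1.141 × 10^-3 / 0.01027 = 0.1111 mol/L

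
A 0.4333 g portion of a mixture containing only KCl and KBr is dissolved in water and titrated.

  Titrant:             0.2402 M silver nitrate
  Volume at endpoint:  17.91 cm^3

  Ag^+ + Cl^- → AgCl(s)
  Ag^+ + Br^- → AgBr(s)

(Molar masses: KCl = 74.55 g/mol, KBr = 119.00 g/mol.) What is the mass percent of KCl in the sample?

n(AgNO3) = 0.01791 × 0.2402 = 4.302 × 10^-3 mol
Let x = n(KCl), y = n(KBr).
Titrant: 1x + 1y = 4.302 × 10^-3;  mass: 74.55x + 119.00y = 0.4333
Solving, x = 1.769 × 10^-3 mol, y = 2.533 × 10^-3 mol
mass of KCl = 1.769 × 10^-3 × 74.55 = 0.1319 g
% KCl = 0.1319 / 0.4333 × 100 = 30.44 %

30.44 %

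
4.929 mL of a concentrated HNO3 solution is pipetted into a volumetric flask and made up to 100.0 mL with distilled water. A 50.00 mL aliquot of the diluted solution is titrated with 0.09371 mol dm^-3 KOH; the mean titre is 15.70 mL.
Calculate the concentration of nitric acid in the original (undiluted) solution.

HNO3 + KOH → KNO3 + H2O
n(KOH) = 0.01570 × 0.09371 = 1.471 × 10^-3 mol
n(HNO3) in the aliquot = 1.471 × 10^-3 mol (1:1 ratio)
[HNO3]_dilute = 1.471 × 10^-3 / 0.05000 = 0.02942 mol/L
Dilution factor = 100.0 / 4.929 = 20.29
[HNO3]_stock = 0.02942 × 20.29 = 0.5970 mol/L

0.5970 mol/L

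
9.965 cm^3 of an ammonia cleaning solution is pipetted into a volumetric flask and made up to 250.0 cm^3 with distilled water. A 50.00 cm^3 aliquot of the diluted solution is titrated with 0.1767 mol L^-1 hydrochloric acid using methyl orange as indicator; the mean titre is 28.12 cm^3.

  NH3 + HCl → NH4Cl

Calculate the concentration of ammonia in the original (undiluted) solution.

2.493 mol/L

n(HCl) = 0.02812 × 0.1767 = 4.969 × 10^-3 mol
n(NH3) in the aliquot = 4.969 × 10^-3 mol (1:1 ratio)
[NH3]_dilute = 4.969 × 10^-3 / 0.05000 = 0.09938 mol/L
Dilution factor = 250.0 / 9.965 = 25.09
[NH3]_stock = 0.09938 × 25.09 = 2.493 mol/L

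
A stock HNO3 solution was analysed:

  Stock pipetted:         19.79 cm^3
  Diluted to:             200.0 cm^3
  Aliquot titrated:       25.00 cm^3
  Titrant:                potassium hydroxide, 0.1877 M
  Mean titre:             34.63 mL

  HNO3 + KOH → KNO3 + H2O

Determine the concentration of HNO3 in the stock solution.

2.628 M

n(KOH) = 0.03463 × 0.1877 = 6.500 × 10^-3 mol
n(HNO3) in the aliquot = 6.500 × 10^-3 mol (1:1 ratio)
[HNO3]_dilute = 6.500 × 10^-3 / 0.02500 = 0.2600 mol/L
Dilution factor = 200.0 / 19.79 = 10.11
[HNO3]_stock = 0.2600 × 10.11 = 2.628 mol/L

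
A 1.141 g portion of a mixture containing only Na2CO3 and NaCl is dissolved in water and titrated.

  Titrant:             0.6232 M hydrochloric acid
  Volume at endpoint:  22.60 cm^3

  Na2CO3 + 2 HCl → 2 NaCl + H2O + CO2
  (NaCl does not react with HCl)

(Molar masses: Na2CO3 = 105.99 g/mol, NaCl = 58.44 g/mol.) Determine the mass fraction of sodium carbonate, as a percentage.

n(HCl) = 0.02260 × 0.6232 = 0.01408 mol
Let x = n(Na2CO3), y = n(NaCl).
Titrant: 2x = 0.01408;  mass: 105.99x + 58.44y = 1.141
Solving, x = 7.042 × 10^-3 mol, y = 6.752 × 10^-3 mol
mass of Na2CO3 = 7.042 × 10^-3 × 105.99 = 0.7464 g
% Na2CO3 = 0.7464 / 1.141 × 100 = 65.42 %

65.42 %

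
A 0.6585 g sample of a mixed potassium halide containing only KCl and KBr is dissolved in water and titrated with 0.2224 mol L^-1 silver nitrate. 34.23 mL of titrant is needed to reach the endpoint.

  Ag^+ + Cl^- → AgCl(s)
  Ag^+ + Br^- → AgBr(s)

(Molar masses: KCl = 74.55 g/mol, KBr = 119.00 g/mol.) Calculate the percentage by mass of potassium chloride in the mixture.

n(AgNO3) = 0.03423 × 0.2224 = 7.613 × 10^-3 mol
Let x = n(KCl), y = n(KBr).
Titrant: 1x + 1y = 7.613 × 10^-3;  mass: 74.55x + 119.00y = 0.6585
Solving, x = 5.566 × 10^-3 mol, y = 2.047 × 10^-3 mol
mass of KCl = 5.566 × 10^-3 × 74.55 = 0.4150 g
% KCl = 0.4150 / 0.6585 × 100 = 63.02 %

63.02 %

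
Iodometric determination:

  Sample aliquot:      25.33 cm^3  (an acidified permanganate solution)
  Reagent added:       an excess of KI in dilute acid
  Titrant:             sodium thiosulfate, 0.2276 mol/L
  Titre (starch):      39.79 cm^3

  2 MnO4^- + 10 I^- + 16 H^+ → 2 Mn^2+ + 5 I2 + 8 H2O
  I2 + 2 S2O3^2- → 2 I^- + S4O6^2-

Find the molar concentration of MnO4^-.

n(S2O3^2-) = 0.03979 × 0.2276 = 9.056 × 10^-3 mol
n(I2) = n(S2O3^2-)/2 = 4.528 × 10^-3 mol
From the 2:5 ratio, n(MnO4^-) in the aliquot = 2/5 × 4.528 × 10^-3 = 1.811 × 10^-3 mol
[MnO4^-] = 1.811 × 10^-3 / 0.02533 = 0.07151 mol/L

0.07151 mol/L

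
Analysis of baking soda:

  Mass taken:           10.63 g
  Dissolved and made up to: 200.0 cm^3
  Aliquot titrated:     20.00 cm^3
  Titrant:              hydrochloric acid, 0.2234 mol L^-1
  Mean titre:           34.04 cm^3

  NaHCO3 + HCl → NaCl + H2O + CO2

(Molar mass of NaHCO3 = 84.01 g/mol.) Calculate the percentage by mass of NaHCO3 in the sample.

n(HCl) per titration = 0.03404 × 0.2234 = 7.605 × 10^-3 mol
n(NaHCO3) in each aliquot = 7.605 × 10^-3 mol (1:1 ratio)
n(NaHCO3) in the whole flask = 7.605 × 10^-3 × 200.0/20.00 = 0.07605 mol
mass of NaHCO3 = 0.07605 × 84.01 = 6.389 g
% NaHCO3 = 6.389 / 10.63 × 100 = 60.10 %

60.10 %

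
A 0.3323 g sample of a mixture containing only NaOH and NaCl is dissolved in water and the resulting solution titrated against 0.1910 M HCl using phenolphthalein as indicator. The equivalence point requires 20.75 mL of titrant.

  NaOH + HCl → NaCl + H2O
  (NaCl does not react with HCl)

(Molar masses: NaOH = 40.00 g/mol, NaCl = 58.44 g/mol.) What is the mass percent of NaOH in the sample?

47.71 %

n(HCl) = 0.02075 × 0.1910 = 3.963 × 10^-3 mol
Let x = n(NaOH), y = n(NaCl).
Titrant: 1x = 3.963 × 10^-3;  mass: 40.00x + 58.44y = 0.3323
Solving, x = 3.963 × 10^-3 mol, y = 2.973 × 10^-3 mol
mass of NaOH = 3.963 × 10^-3 × 40.00 = 0.1585 g
% NaOH = 0.1585 / 0.3323 × 100 = 47.71 %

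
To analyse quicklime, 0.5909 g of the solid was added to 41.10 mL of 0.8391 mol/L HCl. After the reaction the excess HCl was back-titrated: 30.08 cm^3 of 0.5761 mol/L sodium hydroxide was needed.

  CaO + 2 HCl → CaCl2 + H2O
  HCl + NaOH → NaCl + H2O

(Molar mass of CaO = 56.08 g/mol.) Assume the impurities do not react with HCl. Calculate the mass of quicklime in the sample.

0.4811 g

n(HCl) added = 0.04110 × 0.8391 = 0.03449 mol
n(NaOH) used in back-titration = 0.03008 × 0.5761 = 0.01733 mol
n(HCl) left over = 0.01733 mol (1:1 ratio)
n(HCl) consumed by analyte = 0.03449 − 0.01733 = 0.01716 mol
From the 1:2 ratio, n(CaO) = 1/2 × 0.01716 = 8.579 × 10^-3 mol
mass of CaO = 8.579 × 10^-3 × 56.08 = 0.4811 g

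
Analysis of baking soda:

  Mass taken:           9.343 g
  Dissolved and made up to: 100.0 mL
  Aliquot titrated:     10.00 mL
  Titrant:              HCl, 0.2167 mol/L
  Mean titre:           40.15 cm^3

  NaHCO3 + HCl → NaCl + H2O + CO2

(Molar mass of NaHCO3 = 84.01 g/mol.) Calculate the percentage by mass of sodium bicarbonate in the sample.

n(HCl) per titration = 0.04015 × 0.2167 = 8.701 × 10^-3 mol
n(NaHCO3) in each aliquot = 8.701 × 10^-3 mol (1:1 ratio)
n(NaHCO3) in the whole flask = 8.701 × 10^-3 × 100.0/10.00 = 0.08701 mol
mass of NaHCO3 = 0.08701 × 84.01 = 7.309 g
% NaHCO3 = 7.309 / 9.343 × 100 = 78.23 %

78.23 %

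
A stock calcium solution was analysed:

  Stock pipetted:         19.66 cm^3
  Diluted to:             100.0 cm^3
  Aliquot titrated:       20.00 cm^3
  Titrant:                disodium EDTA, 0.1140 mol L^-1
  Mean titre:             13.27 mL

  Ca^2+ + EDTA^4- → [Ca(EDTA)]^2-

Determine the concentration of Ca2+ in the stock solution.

0.3847 mol/L

n(EDTA) = 0.01327 × 0.1140 = 1.513 × 10^-3 mol
n(Ca2+) in the aliquot = 1.513 × 10^-3 mol (1:1 ratio)
[Ca2+]_dilute = 1.513 × 10^-3 / 0.02000 = 0.07564 mol/L
Dilution factor = 100.0 / 19.66 = 5.086
[Ca2+]_stock = 0.07564 × 5.086 = 0.3847 mol/L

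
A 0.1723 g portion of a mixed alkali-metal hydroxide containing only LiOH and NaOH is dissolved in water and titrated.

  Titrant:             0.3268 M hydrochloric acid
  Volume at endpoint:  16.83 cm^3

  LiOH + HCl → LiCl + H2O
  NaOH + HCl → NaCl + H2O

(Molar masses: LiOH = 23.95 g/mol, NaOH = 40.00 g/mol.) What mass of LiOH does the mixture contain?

n(HCl) = 0.01683 × 0.3268 = 5.500 × 10^-3 mol
Let x = n(LiOH), y = n(NaOH).
Titrant: 1x + 1y = 5.500 × 10^-3;  mass: 23.95x + 40.00y = 0.1723
Solving, x = 2.972 × 10^-3 mol, y = 2.528 × 10^-3 mol
mass of LiOH = 2.972 × 10^-3 × 23.95 = 0.07118 g

0.07118 g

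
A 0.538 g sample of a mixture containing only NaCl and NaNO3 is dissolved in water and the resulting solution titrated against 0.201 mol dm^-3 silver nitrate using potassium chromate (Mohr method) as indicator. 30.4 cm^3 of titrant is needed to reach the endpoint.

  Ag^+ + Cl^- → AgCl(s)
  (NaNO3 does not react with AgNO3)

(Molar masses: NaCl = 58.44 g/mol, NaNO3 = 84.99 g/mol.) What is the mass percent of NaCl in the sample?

66.4 %

n(AgNO3) = 0.0304 × 0.201 = 6.11 × 10^-3 mol
Let x = n(NaCl), y = n(NaNO3).
Titrant: 1x = 6.11 × 10^-3;  mass: 58.44x + 84.99y = 0.538
Solving, x = 6.11 × 10^-3 mol, y = 2.13 × 10^-3 mol
mass of NaCl = 6.11 × 10^-3 × 58.44 = 0.357 g
% NaCl = 0.357 / 0.538 × 100 = 66.4 %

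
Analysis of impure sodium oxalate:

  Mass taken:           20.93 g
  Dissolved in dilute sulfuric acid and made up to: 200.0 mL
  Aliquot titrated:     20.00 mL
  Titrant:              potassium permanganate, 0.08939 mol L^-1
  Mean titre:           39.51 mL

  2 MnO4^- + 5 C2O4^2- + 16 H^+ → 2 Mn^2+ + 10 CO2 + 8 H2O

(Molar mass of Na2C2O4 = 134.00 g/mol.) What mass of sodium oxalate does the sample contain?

n(KMnO4) per titration = 0.03951 × 0.08939 = 3.532 × 10^-3 mol
From the 5:2 ratio, n(Na2C2O4) in each aliquot = 5/2 × 3.532 × 10^-3 = 8.829 × 10^-3 mol
n(Na2C2O4) in the whole flask = 8.829 × 10^-3 × 200.0/20.00 = 0.08829 mol
mass of Na2C2O4 = 0.08829 × 134.00 = 11.83 g

11.83 g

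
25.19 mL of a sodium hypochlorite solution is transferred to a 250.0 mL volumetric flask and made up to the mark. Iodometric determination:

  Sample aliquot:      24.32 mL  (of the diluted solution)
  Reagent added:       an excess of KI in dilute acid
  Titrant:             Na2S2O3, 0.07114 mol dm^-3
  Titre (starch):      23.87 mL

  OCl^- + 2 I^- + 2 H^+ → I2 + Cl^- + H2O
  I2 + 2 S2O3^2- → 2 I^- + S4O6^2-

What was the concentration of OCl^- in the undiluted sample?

0.3465 mol/L

n(S2O3^2-) = 0.02387 × 0.07114 = 1.698 × 10^-3 mol
n(I2) = n(S2O3^2-)/2 = 8.491 × 10^-4 mol
n(OCl^-) in the aliquot = 8.491 × 10^-4 mol (1:1 ratio)
[OCl^-]_dilute = 8.491 × 10^-4 / 0.02432 = 0.03491 mol/L
[OCl^-]_original = 0.03491 × 250.0/25.19 = 0.3465 mol/L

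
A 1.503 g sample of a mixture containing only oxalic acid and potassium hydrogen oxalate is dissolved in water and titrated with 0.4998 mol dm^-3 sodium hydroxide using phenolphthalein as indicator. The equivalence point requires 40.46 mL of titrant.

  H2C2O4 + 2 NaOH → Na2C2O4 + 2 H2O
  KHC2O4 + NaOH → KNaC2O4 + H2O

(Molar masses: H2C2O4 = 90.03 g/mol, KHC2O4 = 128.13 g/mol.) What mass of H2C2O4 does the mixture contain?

0.5893 g

n(NaOH) = 0.04046 × 0.4998 = 0.02022 mol
Let x = n(H2C2O4), y = n(KHC2O4).
Titrant: 2x + 1y = 0.02022;  mass: 90.03x + 128.13y = 1.503
Solving, x = 6.545 × 10^-3 mol, y = 7.131 × 10^-3 mol
mass of H2C2O4 = 6.545 × 10^-3 × 90.03 = 0.5893 g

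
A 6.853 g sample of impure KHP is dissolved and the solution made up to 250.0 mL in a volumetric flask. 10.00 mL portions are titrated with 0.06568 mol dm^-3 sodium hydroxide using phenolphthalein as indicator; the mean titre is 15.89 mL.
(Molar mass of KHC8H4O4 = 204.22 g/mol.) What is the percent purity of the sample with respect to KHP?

KHC8H4O4 + NaOH → KNaC8H4O4 + H2O
n(NaOH) per titration = 0.01589 × 0.06568 = 1.044 × 10^-3 mol
n(KHC8H4O4) in each aliquot = 1.044 × 10^-3 mol (1:1 ratio)
n(KHC8H4O4) in the whole flask = 1.044 × 10^-3 × 250.0/10.00 = 0.02609 mol
mass of KHC8H4O4 = 0.02609 × 204.22 = 5.328 g
% KHC8H4O4 = 5.328 / 6.853 × 100 = 77.75 %

77.75 %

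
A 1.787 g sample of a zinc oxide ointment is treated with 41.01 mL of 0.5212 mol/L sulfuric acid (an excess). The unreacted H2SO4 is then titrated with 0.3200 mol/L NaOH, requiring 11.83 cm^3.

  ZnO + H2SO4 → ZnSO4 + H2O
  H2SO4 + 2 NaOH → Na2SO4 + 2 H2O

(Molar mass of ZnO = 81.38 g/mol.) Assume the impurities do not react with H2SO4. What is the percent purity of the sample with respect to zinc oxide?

n(H2SO4) added = 0.04101 × 0.5212 = 0.02137 mol
n(NaOH) used in back-titration = 0.01183 × 0.3200 = 3.786 × 10^-3 mol
From the 1:2 ratio, n(H2SO4) left over = 1/2 × 3.786 × 10^-3 = 1.893 × 10^-3 mol
n(H2SO4) consumed by analyte = 0.02137 − 1.893 × 10^-3 = 0.01948 mol
n(ZnO) = 0.01948 mol (1:1 ratio)
mass of ZnO = 0.01948 × 81.38 = 1.585 g
% ZnO = 1.585 / 1.787 × 100 = 88.72 %

88.72 %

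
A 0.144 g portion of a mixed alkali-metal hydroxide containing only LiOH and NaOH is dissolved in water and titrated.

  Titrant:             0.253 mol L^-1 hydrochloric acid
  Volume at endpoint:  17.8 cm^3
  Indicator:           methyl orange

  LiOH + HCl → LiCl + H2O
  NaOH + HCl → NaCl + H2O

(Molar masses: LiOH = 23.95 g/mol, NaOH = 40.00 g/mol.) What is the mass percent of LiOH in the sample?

n(HCl) = 0.0178 × 0.253 = 4.50 × 10^-3 mol
Let x = n(LiOH), y = n(NaOH).
Titrant: 1x + 1y = 4.50 × 10^-3;  mass: 23.95x + 40.00y = 0.144
Solving, x = 2.25 × 10^-3 mol, y = 2.25 × 10^-3 mol
mass of LiOH = 2.25 × 10^-3 × 23.95 = 0.0539 g
% LiOH = 0.0539 / 0.144 × 100 = 37.4 %

37.4 %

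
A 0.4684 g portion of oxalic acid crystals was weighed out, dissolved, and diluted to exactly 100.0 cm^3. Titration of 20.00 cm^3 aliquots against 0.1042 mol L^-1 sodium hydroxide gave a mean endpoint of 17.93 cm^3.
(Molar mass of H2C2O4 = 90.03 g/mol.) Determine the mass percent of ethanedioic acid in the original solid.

89.78 %

H2C2O4 + 2 NaOH → Na2C2O4 + 2 H2O
n(NaOH) per titration = 0.01793 × 0.1042 = 1.868 × 10^-3 mol
From the 1:2 ratio, n(H2C2O4) in each aliquot = 1/2 × 1.868 × 10^-3 = 9.342 × 10^-4 mol
n(H2C2O4) in the whole flask = 9.342 × 10^-4 × 100.0/20.00 = 4.671 × 10^-3 mol
mass of H2C2O4 = 4.671 × 10^-3 × 90.03 = 0.4205 g
% H2C2O4 = 0.4205 / 0.4684 × 100 = 89.78 %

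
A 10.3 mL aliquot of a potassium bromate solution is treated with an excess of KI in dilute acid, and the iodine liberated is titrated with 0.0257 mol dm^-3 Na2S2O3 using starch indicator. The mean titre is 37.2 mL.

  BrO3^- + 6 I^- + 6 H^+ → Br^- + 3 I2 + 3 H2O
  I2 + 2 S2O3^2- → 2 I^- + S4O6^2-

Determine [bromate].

0.0155 mol/L

n(S2O3^2-) = 0.0372 × 0.0257 = 9.56 × 10^-4 mol
n(I2) = n(S2O3^2-)/2 = 4.78 × 10^-4 mol
From the 1:3 ratio, n(BrO3^-) in the aliquot = 1/3 × 4.78 × 10^-4 = 1.59 × 10^-4 mol
[BrO3^-] = 1.59 × 10^-4 / 0.0103 = 0.0155 mol/L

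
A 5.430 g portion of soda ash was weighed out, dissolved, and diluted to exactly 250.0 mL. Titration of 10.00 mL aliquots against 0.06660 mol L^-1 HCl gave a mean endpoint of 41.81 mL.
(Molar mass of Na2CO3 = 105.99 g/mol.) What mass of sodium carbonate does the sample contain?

3.689 g

Na2CO3 + 2 HCl → 2 NaCl + H2O + CO2
n(HCl) per titration = 0.04181 × 0.06660 = 2.785 × 10^-3 mol
From the 1:2 ratio, n(Na2CO3) in each aliquot = 1/2 × 2.785 × 10^-3 = 1.392 × 10^-3 mol
n(Na2CO3) in the whole flask = 1.392 × 10^-3 × 250.0/10.00 = 0.03481 mol
mass of Na2CO3 = 0.03481 × 105.99 = 3.689 g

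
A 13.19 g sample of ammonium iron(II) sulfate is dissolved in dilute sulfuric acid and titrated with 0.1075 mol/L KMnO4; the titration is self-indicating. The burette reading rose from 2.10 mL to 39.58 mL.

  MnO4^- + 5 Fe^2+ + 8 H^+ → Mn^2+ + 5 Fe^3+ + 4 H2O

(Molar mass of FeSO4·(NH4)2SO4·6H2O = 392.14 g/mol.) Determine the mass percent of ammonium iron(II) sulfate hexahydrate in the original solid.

59.89 %

n(KMnO4) = 0.03748 L × 0.1075 mol/L = 4.029 × 10^-3 mol
From the 5:1 ratio, n(FeSO4·(NH4)2SO4·6H2O) = 5/1 × 4.029 × 10^-3 = 0.02015 mol
mass of FeSO4·(NH4)2SO4·6H2O = 0.02015 × 392.14 g/mol = 7.900 g
% FeSO4·(NH4)2SO4·6H2O = 7.900 / 13.19 × 100 = 59.89 %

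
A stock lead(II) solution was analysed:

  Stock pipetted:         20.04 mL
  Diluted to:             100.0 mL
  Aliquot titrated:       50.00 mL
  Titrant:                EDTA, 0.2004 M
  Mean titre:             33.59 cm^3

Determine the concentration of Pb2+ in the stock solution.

Pb^2+ + EDTA^4- → [Pb(EDTA)]^2-
n(EDTA) = 0.03359 × 0.2004 = 6.731 × 10^-3 mol
n(Pb2+) in the aliquot = 6.731 × 10^-3 mol (1:1 ratio)
[Pb2+]_dilute = 6.731 × 10^-3 / 0.05000 = 0.1346 mol/L
Dilution factor = 100.0 / 20.04 = 4.990
[Pb2+]_stock = 0.1346 × 4.990 = 0.6718 mol/L

0.6718 M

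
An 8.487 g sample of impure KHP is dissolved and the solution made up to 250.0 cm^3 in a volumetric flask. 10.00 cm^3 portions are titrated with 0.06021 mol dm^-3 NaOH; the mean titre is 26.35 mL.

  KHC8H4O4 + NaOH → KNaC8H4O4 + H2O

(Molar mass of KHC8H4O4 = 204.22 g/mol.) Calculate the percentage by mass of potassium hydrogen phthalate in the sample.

n(NaOH) per titration = 0.02635 × 0.06021 = 1.587 × 10^-3 mol
n(KHC8H4O4) in each aliquot = 1.587 × 10^-3 mol (1:1 ratio)
n(KHC8H4O4) in the whole flask = 1.587 × 10^-3 × 250.0/10.00 = 0.03966 mol
mass of KHC8H4O4 = 0.03966 × 204.22 = 8.100 g
% KHC8H4O4 = 8.100 / 8.487 × 100 = 95.44 %

95.44 %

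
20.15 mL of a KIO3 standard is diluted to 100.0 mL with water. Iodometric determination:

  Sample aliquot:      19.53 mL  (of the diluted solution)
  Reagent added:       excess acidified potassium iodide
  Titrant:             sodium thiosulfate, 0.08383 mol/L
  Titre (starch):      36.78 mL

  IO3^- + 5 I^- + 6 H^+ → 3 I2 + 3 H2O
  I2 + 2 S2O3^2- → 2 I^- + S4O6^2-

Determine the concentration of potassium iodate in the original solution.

0.1306 mol/L

n(S2O3^2-) = 0.03678 × 0.08383 = 3.083 × 10^-3 mol
n(I2) = n(S2O3^2-)/2 = 1.542 × 10^-3 mol
From the 1:3 ratio, n(IO3^-) in the aliquot = 1/3 × 1.542 × 10^-3 = 5.139 × 10^-4 mol
[IO3^-]_dilute = 5.139 × 10^-4 / 0.01953 = 0.02631 mol/L
[IO3^-]_original = 0.02631 × 100.0/20.15 = 0.1306 mol/L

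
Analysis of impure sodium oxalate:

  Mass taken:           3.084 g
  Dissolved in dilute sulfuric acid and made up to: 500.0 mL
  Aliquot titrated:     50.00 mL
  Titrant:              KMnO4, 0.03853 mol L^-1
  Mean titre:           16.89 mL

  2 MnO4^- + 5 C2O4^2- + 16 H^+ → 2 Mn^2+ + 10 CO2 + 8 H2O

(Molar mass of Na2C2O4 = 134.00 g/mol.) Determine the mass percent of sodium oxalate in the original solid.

n(KMnO4) per titration = 0.01689 × 0.03853 = 6.508 × 10^-4 mol
From the 5:2 ratio, n(Na2C2O4) in each aliquot = 5/2 × 6.508 × 10^-4 = 1.627 × 10^-3 mol
n(Na2C2O4) in the whole flask = 1.627 × 10^-3 × 500.0/50.00 = 0.01627 mol
mass of Na2C2O4 = 0.01627 × 134.00 = 2.180 g
% Na2C2O4 = 2.180 / 3.084 × 100 = 70.69 %

70.69 %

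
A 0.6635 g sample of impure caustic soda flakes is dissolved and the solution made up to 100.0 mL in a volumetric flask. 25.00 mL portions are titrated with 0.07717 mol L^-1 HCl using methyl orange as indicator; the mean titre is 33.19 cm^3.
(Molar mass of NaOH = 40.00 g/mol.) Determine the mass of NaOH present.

0.4098 g

NaOH + HCl → NaCl + H2O
n(HCl) per titration = 0.03319 × 0.07717 = 2.561 × 10^-3 mol
n(NaOH) in each aliquot = 2.561 × 10^-3 mol (1:1 ratio)
n(NaOH) in the whole flask = 2.561 × 10^-3 × 100.0/25.00 = 0.01025 mol
mass of NaOH = 0.01025 × 40.00 = 0.4098 g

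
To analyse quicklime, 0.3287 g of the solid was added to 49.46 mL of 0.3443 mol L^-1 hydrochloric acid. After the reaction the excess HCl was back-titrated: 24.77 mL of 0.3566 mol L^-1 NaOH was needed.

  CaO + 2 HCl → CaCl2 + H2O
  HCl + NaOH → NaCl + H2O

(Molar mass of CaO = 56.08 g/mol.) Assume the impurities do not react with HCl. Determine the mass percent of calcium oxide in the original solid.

69.92 %

n(HCl) added = 0.04946 × 0.3443 = 0.01703 mol
n(NaOH) used in back-titration = 0.02477 × 0.3566 = 8.833 × 10^-3 mol
n(HCl) left over = 8.833 × 10^-3 mol (1:1 ratio)
n(HCl) consumed by analyte = 0.01703 − 8.833 × 10^-3 = 8.196 × 10^-3 mol
From the 1:2 ratio, n(CaO) = 1/2 × 8.196 × 10^-3 = 4.098 × 10^-3 mol
mass of CaO = 4.098 × 10^-3 × 56.08 = 0.2298 g
% CaO = 0.2298 / 0.3287 × 100 = 69.92 %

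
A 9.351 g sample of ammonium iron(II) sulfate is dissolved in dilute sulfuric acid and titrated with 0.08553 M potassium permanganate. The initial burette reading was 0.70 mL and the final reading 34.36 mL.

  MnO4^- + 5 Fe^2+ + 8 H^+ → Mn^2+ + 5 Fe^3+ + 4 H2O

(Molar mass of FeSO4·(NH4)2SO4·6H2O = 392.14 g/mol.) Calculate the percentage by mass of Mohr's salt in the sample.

n(KMnO4) = 0.03366 L × 0.08553 mol/L = 2.879 × 10^-3 mol
From the 5:1 ratio, n(FeSO4·(NH4)2SO4·6H2O) = 5/1 × 2.879 × 10^-3 = 0.01439 mol
mass of FeSO4·(NH4)2SO4·6H2O = 0.01439 × 392.14 g/mol = 5.645 g
% FeSO4·(NH4)2SO4·6H2O = 5.645 / 9.351 × 100 = 60.37 %

60.37 %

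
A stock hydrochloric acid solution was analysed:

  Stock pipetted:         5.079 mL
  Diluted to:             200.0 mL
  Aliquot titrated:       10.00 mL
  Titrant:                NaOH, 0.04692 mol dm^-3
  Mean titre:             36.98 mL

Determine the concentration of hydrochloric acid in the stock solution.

6.832 mol/L

HCl + NaOH → NaCl + H2O
n(NaOH) = 0.03698 × 0.04692 = 1.735 × 10^-3 mol
n(HCl) in the aliquot = 1.735 × 10^-3 mol (1:1 ratio)
[HCl]_dilute = 1.735 × 10^-3 / 0.01000 = 0.1735 mol/L
Dilution factor = 200.0 / 5.079 = 39.38
[HCl]_stock = 0.1735 × 39.38 = 6.832 mol/L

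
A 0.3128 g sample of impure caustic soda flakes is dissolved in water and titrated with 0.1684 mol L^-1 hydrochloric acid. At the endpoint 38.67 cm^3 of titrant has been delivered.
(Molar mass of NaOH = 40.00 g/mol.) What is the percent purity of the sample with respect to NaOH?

NaOH + HCl → NaCl + H2O
n(HCl) = 0.03867 L × 0.1684 mol/L = 6.512 × 10^-3 mol
n(NaOH) = 6.512 × 10^-3 mol (1:1 ratio)
mass of NaOH = 6.512 × 10^-3 × 40.00 g/mol = 0.2605 g
% NaOH = 0.2605 / 0.3128 × 100 = 83.27 %

83.27 %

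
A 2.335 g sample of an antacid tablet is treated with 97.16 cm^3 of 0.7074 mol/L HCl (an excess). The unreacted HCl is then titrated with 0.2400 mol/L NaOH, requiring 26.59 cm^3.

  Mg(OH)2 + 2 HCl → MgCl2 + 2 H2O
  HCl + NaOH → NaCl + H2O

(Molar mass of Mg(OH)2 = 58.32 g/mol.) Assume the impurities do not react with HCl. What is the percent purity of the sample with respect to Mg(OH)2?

n(HCl) added = 0.09716 × 0.7074 = 0.06873 mol
n(NaOH) used in back-titration = 0.02659 × 0.2400 = 6.382 × 10^-3 mol
n(HCl) left over = 6.382 × 10^-3 mol (1:1 ratio)
n(HCl) consumed by analyte = 0.06873 − 6.382 × 10^-3 = 0.06235 mol
From the 1:2 ratio, n(Mg(OH)2) = 1/2 × 0.06235 = 0.03117 mol
mass of Mg(OH)2 = 0.03117 × 58.32 = 1.818 g
% Mg(OH)2 = 1.818 / 2.335 × 100 = 77.86 %

77.86 %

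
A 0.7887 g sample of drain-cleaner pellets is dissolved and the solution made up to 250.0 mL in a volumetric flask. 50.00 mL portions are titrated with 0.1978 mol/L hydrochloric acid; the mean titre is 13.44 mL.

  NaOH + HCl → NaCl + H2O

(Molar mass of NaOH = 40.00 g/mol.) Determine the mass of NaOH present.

n(HCl) per titration = 0.01344 × 0.1978 = 2.658 × 10^-3 mol
n(NaOH) in each aliquot = 2.658 × 10^-3 mol (1:1 ratio)
n(NaOH) in the whole flask = 2.658 × 10^-3 × 250.0/50.00 = 0.01329 mol
mass of NaOH = 0.01329 × 40.00 = 0.5317 g

0.5317 g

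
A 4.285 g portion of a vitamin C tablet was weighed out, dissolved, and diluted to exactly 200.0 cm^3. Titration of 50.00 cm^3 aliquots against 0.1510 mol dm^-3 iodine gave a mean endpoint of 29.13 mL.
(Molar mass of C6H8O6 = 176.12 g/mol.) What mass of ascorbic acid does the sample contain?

3.099 g

C6H8O6 + I2 → C6H6O6 + 2 HI
n(I2) per titration = 0.02913 × 0.1510 = 4.399 × 10^-3 mol
n(C6H8O6) in each aliquot = 4.399 × 10^-3 mol (1:1 ratio)
n(C6H8O6) in the whole flask = 4.399 × 10^-3 × 200.0/50.00 = 0.01759 mol
mass of C6H8O6 = 0.01759 × 176.12 = 3.099 g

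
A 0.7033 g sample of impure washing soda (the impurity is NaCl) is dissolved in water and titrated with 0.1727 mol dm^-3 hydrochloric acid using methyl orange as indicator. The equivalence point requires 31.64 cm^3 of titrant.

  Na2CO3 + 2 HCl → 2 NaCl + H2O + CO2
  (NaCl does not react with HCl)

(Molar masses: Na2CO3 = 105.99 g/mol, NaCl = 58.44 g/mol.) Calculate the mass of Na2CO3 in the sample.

0.2896 g

n(HCl) = 0.03164 × 0.1727 = 5.464 × 10^-3 mol
Let x = n(Na2CO3), y = n(NaCl).
Titrant: 2x = 5.464 × 10^-3;  mass: 105.99x + 58.44y = 0.7033
Solving, x = 2.732 × 10^-3 mol, y = 7.079 × 10^-3 mol
mass of Na2CO3 = 2.732 × 10^-3 × 105.99 = 0.2896 g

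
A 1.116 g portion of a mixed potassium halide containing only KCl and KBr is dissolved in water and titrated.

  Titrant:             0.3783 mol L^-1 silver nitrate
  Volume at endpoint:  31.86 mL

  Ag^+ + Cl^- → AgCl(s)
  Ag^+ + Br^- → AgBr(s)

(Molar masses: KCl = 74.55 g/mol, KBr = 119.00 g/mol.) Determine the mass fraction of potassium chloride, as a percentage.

n(AgNO3) = 0.03186 × 0.3783 = 0.01205 mol
Let x = n(KCl), y = n(KBr).
Titrant: 1x + 1y = 0.01205;  mass: 74.55x + 119.00y = 1.116
Solving, x = 7.160 × 10^-3 mol, y = 4.893 × 10^-3 mol
mass of KCl = 7.160 × 10^-3 × 74.55 = 0.5338 g
% KCl = 0.5338 / 1.116 × 100 = 47.83 %

47.83 %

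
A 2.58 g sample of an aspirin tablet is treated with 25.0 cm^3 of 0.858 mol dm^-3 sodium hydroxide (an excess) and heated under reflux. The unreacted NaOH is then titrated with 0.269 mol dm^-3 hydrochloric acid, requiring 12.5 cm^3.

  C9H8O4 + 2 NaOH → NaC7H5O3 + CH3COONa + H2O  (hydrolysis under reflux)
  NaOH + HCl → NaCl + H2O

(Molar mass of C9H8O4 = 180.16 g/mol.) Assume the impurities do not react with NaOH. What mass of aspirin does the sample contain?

1.63 g

n(NaOH) added = 0.0250 × 0.858 = 0.0215 mol
n(HCl) used in back-titration = 0.0125 × 0.269 = 3.36 × 10^-3 mol
n(NaOH) left over = 3.36 × 10^-3 mol (1:1 ratio)
n(NaOH) consumed by analyte = 0.0215 − 3.36 × 10^-3 = 0.0181 mol
From the 1:2 ratio, n(C9H8O4) = 1/2 × 0.0181 = 9.04 × 10^-3 mol
mass of C9H8O4 = 9.04 × 10^-3 × 180.16 = 1.63 g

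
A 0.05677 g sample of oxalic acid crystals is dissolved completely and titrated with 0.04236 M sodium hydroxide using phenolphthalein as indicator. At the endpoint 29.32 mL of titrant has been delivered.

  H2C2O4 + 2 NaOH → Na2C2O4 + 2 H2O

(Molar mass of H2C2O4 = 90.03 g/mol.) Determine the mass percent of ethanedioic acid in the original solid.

98.48 %

n(NaOH) = 0.02932 L × 0.04236 mol/L = 1.242 × 10^-3 mol
From the 1:2 ratio, n(H2C2O4) = 1/2 × 1.242 × 10^-3 = 6.210 × 10^-4 mol
mass of H2C2O4 = 6.210 × 10^-4 × 90.03 g/mol = 0.05591 g
% H2C2O4 = 0.05591 / 0.05677 × 100 = 98.48 %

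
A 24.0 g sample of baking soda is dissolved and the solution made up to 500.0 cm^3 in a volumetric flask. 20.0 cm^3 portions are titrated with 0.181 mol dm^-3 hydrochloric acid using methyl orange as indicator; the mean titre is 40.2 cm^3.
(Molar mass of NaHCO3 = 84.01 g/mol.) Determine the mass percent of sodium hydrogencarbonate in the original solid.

63.7 %

NaHCO3 + HCl → NaCl + H2O + CO2
n(HCl) per titration = 0.0402 × 0.181 = 7.28 × 10^-3 mol
n(NaHCO3) in each aliquot = 7.28 × 10^-3 mol (1:1 ratio)
n(NaHCO3) in the whole flask = 7.28 × 10^-3 × 500.0/20.0 = 0.182 mol
mass of NaHCO3 = 0.182 × 84.01 = 15.3 g
% NaHCO3 = 15.3 / 24.0 × 100 = 63.7 %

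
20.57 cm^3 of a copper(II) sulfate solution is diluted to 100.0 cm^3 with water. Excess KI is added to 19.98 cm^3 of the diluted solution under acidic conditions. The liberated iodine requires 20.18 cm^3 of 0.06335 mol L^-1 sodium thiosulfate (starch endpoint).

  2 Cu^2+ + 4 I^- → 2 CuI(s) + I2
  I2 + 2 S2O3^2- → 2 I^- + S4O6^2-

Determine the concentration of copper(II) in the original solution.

n(S2O3^2-) = 0.02018 × 0.06335 = 1.278 × 10^-3 mol
n(I2) = n(S2O3^2-)/2 = 6.392 × 10^-4 mol
From the 2:1 ratio, n(Cu2+) in the aliquot = 2/1 × 6.392 × 10^-4 = 1.278 × 10^-3 mol
[Cu2+]_dilute = 1.278 × 10^-3 / 0.01998 = 0.06398 mol/L
[Cu2+]_original = 0.06398 × 100.0/20.57 = 0.3111 mol/L

0.3111 mol/L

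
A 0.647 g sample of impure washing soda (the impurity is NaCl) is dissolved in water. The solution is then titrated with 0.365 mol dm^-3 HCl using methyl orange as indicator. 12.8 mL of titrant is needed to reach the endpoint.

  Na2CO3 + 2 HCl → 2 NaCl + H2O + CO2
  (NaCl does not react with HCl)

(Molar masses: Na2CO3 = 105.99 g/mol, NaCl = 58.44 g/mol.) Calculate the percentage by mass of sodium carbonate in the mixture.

38.3 %

n(HCl) = 0.0128 × 0.365 = 4.67 × 10^-3 mol
Let x = n(Na2CO3), y = n(NaCl).
Titrant: 2x = 4.67 × 10^-3;  mass: 105.99x + 58.44y = 0.647
Solving, x = 2.34 × 10^-3 mol, y = 6.83 × 10^-3 mol
mass of Na2CO3 = 2.34 × 10^-3 × 105.99 = 0.248 g
% Na2CO3 = 0.248 / 0.647 × 100 = 38.3 %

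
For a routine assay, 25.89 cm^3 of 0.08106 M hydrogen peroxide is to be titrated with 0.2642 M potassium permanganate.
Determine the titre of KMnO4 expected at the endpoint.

2 MnO4^- + 5 H2O2 + 6 H^+ → 2 Mn^2+ + 5 O2 + 8 H2O
n(H2O2) = 0.02589 L × 0.08106 mol/L = 2.099 × 10^-3 mol
From the 2:5 stoichiometry, n(KMnO4) = 2/5 × 2.099 × 10^-3 = 8.395 × 10^-4 mol
V(KMnO4) = 8.395 × 10^-4 mol / 0.2642 mol/L = 0.003177 L = 3.177 mL

3.177 mL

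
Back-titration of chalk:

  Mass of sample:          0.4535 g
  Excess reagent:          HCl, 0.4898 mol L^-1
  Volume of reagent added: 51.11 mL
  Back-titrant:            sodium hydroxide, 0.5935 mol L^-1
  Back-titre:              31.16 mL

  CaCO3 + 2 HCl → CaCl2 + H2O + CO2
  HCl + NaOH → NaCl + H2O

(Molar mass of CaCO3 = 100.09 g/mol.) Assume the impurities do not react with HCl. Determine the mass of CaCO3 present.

0.3273 g

n(HCl) added = 0.05111 × 0.4898 = 0.02503 mol
n(NaOH) used in back-titration = 0.03116 × 0.5935 = 0.01849 mol
n(HCl) left over = 0.01849 mol (1:1 ratio)
n(HCl) consumed by analyte = 0.02503 − 0.01849 = 6.540 × 10^-3 mol
From the 1:2 ratio, n(CaCO3) = 1/2 × 6.540 × 10^-3 = 3.270 × 10^-3 mol
mass of CaCO3 = 3.270 × 10^-3 × 100.09 = 0.3273 g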